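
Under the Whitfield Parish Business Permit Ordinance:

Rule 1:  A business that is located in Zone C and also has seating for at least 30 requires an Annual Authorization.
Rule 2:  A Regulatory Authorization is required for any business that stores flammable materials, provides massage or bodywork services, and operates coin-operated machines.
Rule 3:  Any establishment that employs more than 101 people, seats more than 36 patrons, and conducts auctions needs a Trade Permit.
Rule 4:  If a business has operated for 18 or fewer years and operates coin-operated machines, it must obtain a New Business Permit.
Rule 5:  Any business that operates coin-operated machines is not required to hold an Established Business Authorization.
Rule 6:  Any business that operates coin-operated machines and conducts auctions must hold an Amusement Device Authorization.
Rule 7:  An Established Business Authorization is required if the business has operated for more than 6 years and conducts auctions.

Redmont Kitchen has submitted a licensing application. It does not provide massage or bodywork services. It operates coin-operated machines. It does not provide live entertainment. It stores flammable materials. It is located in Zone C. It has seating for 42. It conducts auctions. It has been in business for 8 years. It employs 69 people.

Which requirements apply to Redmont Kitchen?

Amusement Device Authorization, Annual Authorization, New Business Permit

Rule 1: is located in Zone C; seating 42 ≥ 30 → Annual Authorization required.
Rule 2: stores flammable materials; does not provide massage or bodywork services; operates coin-operated machines → Regulatory Authorization not required.
Rule 3: employees 69 ≤ 101; seating 42 > 36; conducts auctions → Trade Permit not required.
Rule 4: years in business 8 ≤ 18; operates coin-operated machines → New Business Permit required.
Rule 5: operates coin-operated machines → exempt from Established Business Authorization.
Rule 6: operates coin-operated machines; conducts auctions → Amusement Device Authorization required.
Rule 7: years in business 8 > 6; conducts auctions → Established Business Authorization required.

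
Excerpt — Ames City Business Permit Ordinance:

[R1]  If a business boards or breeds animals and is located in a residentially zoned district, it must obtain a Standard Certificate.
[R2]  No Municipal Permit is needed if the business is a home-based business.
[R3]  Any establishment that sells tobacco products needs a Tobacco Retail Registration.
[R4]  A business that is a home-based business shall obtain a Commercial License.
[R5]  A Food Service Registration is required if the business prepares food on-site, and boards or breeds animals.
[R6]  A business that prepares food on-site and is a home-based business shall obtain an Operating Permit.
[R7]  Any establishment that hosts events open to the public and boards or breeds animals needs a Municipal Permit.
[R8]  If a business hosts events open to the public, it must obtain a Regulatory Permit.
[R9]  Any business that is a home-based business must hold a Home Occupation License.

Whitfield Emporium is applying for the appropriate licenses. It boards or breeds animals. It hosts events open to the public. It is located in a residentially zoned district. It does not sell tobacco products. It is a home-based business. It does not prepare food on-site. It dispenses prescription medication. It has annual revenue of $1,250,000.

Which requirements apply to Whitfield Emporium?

Commercial License, Home Occupation License, Regulatory Permit, Standard Certificate

[R1] boards or breeds animals; is located in a residentially zoned district → Standard Certificate required.
[R2] is a home-based business → exempt from Municipal Permit.
[R3] does not sell tobacco products → Tobacco Retail Registration not required.
[R4] is a home-based business → Commercial License required.
[R5] does not prepare food on-site; boards or breeds animals → Food Service Registration not required.
[R6] does not prepare food on-site; is a home-based business → Operating Permit not required.
[R7] hosts events open to the public; boards or breeds animals → Municipal Permit required.
[R8] hosts events open to the public → Regulatory Permit required.
[R9] is a home-based business → Home Occupation License required.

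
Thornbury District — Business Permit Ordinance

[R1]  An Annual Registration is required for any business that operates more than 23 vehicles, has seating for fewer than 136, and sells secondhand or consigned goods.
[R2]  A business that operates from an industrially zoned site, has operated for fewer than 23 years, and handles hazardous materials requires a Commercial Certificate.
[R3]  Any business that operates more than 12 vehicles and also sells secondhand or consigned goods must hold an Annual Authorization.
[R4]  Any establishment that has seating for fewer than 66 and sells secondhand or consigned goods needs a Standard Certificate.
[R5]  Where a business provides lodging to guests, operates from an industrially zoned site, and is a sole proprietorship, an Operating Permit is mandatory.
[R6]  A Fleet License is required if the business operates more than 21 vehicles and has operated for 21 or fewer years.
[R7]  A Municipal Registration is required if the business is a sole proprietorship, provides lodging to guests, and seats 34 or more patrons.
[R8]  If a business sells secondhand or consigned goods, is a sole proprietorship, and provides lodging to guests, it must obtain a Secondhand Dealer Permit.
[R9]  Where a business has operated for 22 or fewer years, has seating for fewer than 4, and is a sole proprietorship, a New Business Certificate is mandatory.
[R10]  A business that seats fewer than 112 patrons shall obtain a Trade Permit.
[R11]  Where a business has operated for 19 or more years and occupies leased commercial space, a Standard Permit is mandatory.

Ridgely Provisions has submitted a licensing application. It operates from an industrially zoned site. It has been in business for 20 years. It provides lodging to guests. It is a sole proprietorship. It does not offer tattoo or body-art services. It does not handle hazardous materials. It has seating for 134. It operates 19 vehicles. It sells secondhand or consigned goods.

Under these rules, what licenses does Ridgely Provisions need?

Annual Authorization, Municipal Registration, Operating Permit, Secondhand Dealer Permit

[R1] vehicles 19 ≤ 23; seating 134 < 136; sells secondhand or consigned goods → Annual Registration not required.
[R2] operates from an industrially zoned site; years in business 20 < 23; does not handle hazardous materials → Commercial Certificate not required.
[R3] vehicles 19 > 12; sells secondhand or consigned goods → Annual Authorization required.
[R4] seating 134 ≥ 66; sells secondhand or consigned goods → Standard Certificate not required.
[R5] provides lodging to guests; operates from an industrially zoned site; is a sole proprietorship → Operating Permit required.
[R6] vehicles 19 ≤ 21; years in business 20 ≤ 21 → Fleet License not required.
[R7] is a sole proprietorship; provides lodging to guests; seating 134 ≥ 34 → Municipal Registration required.
[R8] sells secondhand or consigned goods; is a sole proprietorship; provides lodging to guests → Secondhand Dealer Permit required.
[R9] years in business 20 ≤ 22; seating 134 ≥ 4; is a sole proprietorship → New Business Certificate not required.
[R10] seating 134 ≥ 112 → Trade Permit not required.
[R11] years in business 20 ≥ 19; operates from an industrially zoned site (not: occupies leased commercial space) → Standard Permit not required.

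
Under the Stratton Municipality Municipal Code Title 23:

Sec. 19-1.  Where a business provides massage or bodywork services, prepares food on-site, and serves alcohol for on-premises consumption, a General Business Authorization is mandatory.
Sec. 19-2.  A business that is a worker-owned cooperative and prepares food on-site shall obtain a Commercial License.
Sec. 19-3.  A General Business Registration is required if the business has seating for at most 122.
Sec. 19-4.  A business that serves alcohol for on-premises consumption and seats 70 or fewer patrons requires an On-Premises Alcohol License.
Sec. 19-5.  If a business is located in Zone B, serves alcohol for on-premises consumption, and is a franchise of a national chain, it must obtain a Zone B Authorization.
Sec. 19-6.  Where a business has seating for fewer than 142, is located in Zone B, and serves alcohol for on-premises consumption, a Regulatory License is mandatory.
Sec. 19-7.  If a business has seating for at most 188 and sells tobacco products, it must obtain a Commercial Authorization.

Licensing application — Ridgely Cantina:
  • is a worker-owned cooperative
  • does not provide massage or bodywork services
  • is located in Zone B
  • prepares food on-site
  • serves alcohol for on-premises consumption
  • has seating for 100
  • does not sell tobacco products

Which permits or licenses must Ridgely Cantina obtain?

Commercial License, General Business Registration, Regulatory License

Sec. 19-1. does not provide massage or bodywork services; prepares food on-site; serves alcohol for on-premises consumption → General Business Authorization not required.
Sec. 19-2. is a worker-owned cooperative; prepares food on-site → Commercial License required.
Sec. 19-3. seating 100 ≤ 122 → General Business Registration required.
Sec. 19-4. serves alcohol for on-premises consumption; seating 100 > 70 → On-Premises Alcohol License not required.
Sec. 19-5. is located in Zone B; serves alcohol for on-premises consumption; is a worker-owned cooperative (not: is a franchise of a national chain) → Zone B Authorization not required.
Sec. 19-6. seating 100 < 142; is located in Zone B; serves alcohol for on-premises consumption → Regulatory License required.
Sec. 19-7. seating 100 ≤ 188; does not sell tobacco products → Commercial Authorization not required.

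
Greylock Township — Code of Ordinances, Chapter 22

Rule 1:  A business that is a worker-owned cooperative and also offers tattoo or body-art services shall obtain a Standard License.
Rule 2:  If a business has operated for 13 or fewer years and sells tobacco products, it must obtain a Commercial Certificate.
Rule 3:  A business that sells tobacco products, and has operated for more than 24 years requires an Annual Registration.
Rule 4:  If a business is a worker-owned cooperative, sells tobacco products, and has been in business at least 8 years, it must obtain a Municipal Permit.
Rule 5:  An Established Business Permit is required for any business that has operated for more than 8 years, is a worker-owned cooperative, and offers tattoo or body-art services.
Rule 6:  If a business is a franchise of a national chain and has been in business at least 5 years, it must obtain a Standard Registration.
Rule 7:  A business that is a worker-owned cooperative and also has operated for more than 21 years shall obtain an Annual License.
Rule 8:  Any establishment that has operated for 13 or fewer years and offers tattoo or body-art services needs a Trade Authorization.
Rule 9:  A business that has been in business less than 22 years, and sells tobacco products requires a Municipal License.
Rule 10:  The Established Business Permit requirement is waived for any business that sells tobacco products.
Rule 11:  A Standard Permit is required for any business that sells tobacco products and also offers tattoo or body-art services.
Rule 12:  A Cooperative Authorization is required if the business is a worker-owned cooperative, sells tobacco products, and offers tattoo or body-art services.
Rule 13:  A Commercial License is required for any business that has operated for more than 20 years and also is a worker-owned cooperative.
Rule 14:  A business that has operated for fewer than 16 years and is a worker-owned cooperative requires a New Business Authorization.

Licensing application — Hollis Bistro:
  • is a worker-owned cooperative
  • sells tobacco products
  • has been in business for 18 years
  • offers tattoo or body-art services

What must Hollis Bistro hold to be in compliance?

Cooperative Authorization, Municipal License, Municipal Permit, Standard License, Standard Permit

Rule 1: is a worker-owned cooperative; offers tattoo or body-art services → Standard License required.
Rule 2: years in business 18 > 13; sells tobacco products → Commercial Certificate not required.
Rule 3: sells tobacco products; years in business 18 ≤ 24 → Annual Registration not required.
Rule 4: is a worker-owned cooperative; sells tobacco products; years in business 18 ≥ 8 → Municipal Permit required.
Rule 5: years in business 18 > 8; is a worker-owned cooperative; offers tattoo or body-art services → Established Business Permit required.
Rule 6: is a worker-owned cooperative (not: is a franchise of a national chain); years in business 18 ≥ 5 → Standard Registration not required.
Rule 7: is a worker-owned cooperative; years in business 18 ≤ 21 → Annual License not required.
Rule 8: years in business 18 > 13; offers tattoo or body-art services → Trade Authorization not required.
Rule 9: years in business 18 < 22; sells tobacco products → Municipal License required.
Rule 10: sells tobacco products → exempt from Established Business Permit.
Rule 11: sells tobacco products; offers tattoo or body-art services → Standard Permit required.
Rule 12: is a worker-owned cooperative; sells tobacco products; offers tattoo or body-art services → Cooperative Authorization required.
Rule 13: years in business 18 ≤ 20; is a worker-owned cooperative → Commercial License not required.
Rule 14: years in business 18 ≥ 16; is a worker-owned cooperative → New Business Authorization not required.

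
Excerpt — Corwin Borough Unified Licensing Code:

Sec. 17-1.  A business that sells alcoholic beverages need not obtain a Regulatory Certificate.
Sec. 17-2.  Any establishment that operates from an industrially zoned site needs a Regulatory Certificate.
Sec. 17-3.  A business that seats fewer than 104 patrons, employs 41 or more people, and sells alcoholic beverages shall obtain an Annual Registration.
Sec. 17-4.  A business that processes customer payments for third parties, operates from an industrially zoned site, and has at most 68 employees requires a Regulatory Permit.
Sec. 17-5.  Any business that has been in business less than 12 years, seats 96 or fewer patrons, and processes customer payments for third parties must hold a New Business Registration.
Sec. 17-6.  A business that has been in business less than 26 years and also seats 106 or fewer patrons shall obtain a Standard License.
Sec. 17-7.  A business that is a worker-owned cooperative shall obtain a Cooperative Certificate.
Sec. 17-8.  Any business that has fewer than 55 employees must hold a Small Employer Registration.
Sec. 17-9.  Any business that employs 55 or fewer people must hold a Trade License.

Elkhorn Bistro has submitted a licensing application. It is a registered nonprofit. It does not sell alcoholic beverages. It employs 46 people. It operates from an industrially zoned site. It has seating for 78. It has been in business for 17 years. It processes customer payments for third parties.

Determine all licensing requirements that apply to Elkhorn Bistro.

Sec. 17-1. does not sell alcoholic beverages → Regulatory Certificate exemption does not apply.
Sec. 17-2. operates from an industrially zoned site → Regulatory Certificate required.
Sec. 17-3. seating 78 < 104; employees 46 ≥ 41; does not sell alcoholic beverages → Annual Registration not required.
Sec. 17-4. processes customer payments for third parties; operates from an industrially zoned site; employees 46 ≤ 68 → Regulatory Permit required.
Sec. 17-5. years in business 17 ≥ 12; seating 78 ≤ 96; processes customer payments for third parties → New Business Registration not required.
Sec. 17-6. years in business 17 < 26; seating 78 ≤ 106 → Standard License required.
Sec. 17-7. is a registered nonprofit (not: is a worker-owned cooperative) → Cooperative Certificate not required.
Sec. 17-8. employees 46 < 55 → Small Employer Registration required.
Sec. 17-9. employees 46 ≤ 55 → Trade License required.

Regulatory Certificate, Regulatory Permit, Small Employer Registration, Standard License, Trade License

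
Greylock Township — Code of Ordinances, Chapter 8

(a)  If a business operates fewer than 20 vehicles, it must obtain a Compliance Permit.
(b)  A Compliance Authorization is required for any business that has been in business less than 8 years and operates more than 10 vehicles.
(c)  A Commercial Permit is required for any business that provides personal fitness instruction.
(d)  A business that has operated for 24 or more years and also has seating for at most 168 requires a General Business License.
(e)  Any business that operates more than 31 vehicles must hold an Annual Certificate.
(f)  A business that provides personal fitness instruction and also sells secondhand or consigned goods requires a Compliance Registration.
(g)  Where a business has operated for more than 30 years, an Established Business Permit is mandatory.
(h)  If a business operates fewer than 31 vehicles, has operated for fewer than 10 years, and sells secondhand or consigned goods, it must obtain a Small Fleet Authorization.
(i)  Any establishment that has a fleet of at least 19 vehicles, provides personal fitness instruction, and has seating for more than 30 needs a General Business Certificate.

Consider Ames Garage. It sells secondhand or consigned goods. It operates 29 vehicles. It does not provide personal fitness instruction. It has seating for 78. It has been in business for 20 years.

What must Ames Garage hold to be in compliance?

None

(a) vehicles 29 ≥ 20 → Compliance Permit not required.
(b) years in business 20 ≥ 8; vehicles 29 > 10 → Compliance Authorization not required.
(c) does not provide personal fitness instruction → Commercial Permit not required.
(d) years in business 20 < 24; seating 78 ≤ 168 → General Business License not required.
(e) vehicles 29 ≤ 31 → Annual Certificate not required.
(f) does not provide personal fitness instruction; sells secondhand or consigned goods → Compliance Registration not required.
(g) years in business 20 ≤ 30 → Established Business Permit not required.
(h) vehicles 29 < 31; years in business 20 ≥ 10; sells secondhand or consigned goods → Small Fleet Authorization not required.
(i) vehicles 29 ≥ 19; does not provide personal fitness instruction; seating 78 > 30 → General Business Certificate not required.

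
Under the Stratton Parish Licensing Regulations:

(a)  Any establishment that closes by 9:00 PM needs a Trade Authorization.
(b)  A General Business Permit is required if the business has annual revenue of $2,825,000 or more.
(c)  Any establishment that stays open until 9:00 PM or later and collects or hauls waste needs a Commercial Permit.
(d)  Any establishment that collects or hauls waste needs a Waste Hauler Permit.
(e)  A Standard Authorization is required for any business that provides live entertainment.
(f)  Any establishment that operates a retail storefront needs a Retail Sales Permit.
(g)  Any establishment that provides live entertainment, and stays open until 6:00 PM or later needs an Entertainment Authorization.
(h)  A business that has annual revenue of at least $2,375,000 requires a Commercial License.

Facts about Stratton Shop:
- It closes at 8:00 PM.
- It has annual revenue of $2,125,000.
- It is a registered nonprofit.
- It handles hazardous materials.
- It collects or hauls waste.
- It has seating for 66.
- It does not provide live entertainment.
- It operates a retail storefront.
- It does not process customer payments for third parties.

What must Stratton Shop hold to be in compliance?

(a) closes 8:00 PM, at/before 9:00 PM → Trade Authorization required.
(b) revenue $2,125,000 < $2,825,000 → General Business Permit not required.
(c) closes 8:00 PM, at/before 9:00 PM; collects or hauls waste → Commercial Permit not required.
(d) collects or hauls waste → Waste Hauler Permit required.
(e) does not provide live entertainment → Standard Authorization not required.
(f) operates a retail storefront → Retail Sales Permit required.
(g) does not provide live entertainment; closes 8:00 PM, after 6:00 PM → Entertainment Authorization not required.
(h) revenue $2,125,000 < $2,375,000 → Commercial License not required.

Retail Sales Permit, Trade Authorization, Waste Hauler Permit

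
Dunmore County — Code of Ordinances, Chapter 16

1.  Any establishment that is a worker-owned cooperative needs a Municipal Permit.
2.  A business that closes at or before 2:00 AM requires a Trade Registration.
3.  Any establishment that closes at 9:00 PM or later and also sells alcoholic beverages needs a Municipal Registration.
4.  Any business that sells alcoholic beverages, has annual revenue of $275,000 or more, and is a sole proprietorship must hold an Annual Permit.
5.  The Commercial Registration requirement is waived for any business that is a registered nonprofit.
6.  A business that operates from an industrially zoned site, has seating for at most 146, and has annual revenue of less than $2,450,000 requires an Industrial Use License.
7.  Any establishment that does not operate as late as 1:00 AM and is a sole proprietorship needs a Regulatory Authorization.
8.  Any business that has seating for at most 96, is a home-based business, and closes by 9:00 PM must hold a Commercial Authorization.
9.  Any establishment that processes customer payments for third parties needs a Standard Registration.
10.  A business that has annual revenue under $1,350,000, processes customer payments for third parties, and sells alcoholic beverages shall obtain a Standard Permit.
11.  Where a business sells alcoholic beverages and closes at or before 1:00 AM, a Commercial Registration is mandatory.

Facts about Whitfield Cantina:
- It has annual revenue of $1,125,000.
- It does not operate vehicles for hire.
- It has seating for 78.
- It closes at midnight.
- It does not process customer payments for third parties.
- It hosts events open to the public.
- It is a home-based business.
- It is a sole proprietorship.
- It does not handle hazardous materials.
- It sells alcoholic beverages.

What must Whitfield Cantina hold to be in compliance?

1. is a sole proprietorship (not: is a worker-owned cooperative) → Municipal Permit not required.
2. closes midnight, at/before 2:00 AM → Trade Registration required.
3. closes midnight, after 9:00 PM; sells alcoholic beverages → Municipal Registration required.
4. sells alcoholic beverages; revenue $1,125,000 ≥ $275,000; is a sole proprietorship → Annual Permit required.
5. is a sole proprietorship (not: is a registered nonprofit) → Commercial Registration exemption does not apply.
6. is a home-based business (not: operates from an industrially zoned site); seating 78 ≤ 146; revenue $1,125,000 < $2,450,000 → Industrial Use License not required.
7. closes midnight, at/before 1:00 AM; is a sole proprietorship → Regulatory Authorization required.
8. seating 78 ≤ 96; is a home-based business; closes midnight, after 9:00 PM → Commercial Authorization not required.
9. does not process customer payments for third parties → Standard Registration not required.
10. revenue $1,125,000 < $1,350,000; does not process customer payments for third parties; sells alcoholic beverages → Standard Permit not required.
11. sells alcoholic beverages; closes midnight, at/before 1:00 AM → Commercial Registration required.

Annual Permit, Commercial Registration, Municipal Registration, Regulatory Authorization, Trade Registration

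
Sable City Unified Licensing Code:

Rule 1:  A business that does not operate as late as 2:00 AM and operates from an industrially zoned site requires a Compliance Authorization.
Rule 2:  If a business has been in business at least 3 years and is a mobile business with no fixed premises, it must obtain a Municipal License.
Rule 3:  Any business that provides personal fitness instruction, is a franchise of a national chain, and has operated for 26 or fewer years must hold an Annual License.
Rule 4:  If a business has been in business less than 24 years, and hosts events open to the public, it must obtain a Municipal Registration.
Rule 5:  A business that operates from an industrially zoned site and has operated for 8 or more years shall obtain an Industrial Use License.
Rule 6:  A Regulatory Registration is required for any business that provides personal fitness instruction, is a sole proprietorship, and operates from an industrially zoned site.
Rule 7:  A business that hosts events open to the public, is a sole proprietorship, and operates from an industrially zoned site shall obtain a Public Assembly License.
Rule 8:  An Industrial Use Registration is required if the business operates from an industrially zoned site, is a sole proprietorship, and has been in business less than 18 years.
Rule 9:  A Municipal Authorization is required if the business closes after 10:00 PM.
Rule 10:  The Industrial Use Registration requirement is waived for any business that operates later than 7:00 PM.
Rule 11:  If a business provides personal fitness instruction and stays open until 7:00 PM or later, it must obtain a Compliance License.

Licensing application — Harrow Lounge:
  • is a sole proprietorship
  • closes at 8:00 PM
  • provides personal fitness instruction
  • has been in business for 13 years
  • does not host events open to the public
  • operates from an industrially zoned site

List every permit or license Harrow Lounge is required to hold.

Compliance Authorization, Compliance License, Industrial Use License, Regulatory Registration

Rule 1: closes 8:00 PM, at/before 2:00 AM; operates from an industrially zoned site → Compliance Authorization required.
Rule 2: years in business 13 ≥ 3; operates from an industrially zoned site (not: is a mobile business with no fixed premises) → Municipal License not required.
Rule 3: provides personal fitness instruction; is a sole proprietorship (not: is a franchise of a national chain); years in business 13 ≤ 26 → Annual License not required.
Rule 4: years in business 13 < 24; does not host events open to the public → Municipal Registration not required.
Rule 5: operates from an industrially zoned site; years in business 13 ≥ 8 → Industrial Use License required.
Rule 6: provides personal fitness instruction; is a sole proprietorship; operates from an industrially zoned site → Regulatory Registration required.
Rule 7: does not host events open to the public; is a sole proprietorship; operates from an industrially zoned site → Public Assembly License not required.
Rule 8: operates from an industrially zoned site; is a sole proprietorship; years in business 13 < 18 → Industrial Use Registration required.
Rule 9: closes 8:00 PM, at/before 10:00 PM → Municipal Authorization not required.
Rule 10: closes 8:00 PM, after 7:00 PM → exempt from Industrial Use Registration.
Rule 11: provides personal fitness instruction; closes 8:00 PM, after 7:00 PM → Compliance License required.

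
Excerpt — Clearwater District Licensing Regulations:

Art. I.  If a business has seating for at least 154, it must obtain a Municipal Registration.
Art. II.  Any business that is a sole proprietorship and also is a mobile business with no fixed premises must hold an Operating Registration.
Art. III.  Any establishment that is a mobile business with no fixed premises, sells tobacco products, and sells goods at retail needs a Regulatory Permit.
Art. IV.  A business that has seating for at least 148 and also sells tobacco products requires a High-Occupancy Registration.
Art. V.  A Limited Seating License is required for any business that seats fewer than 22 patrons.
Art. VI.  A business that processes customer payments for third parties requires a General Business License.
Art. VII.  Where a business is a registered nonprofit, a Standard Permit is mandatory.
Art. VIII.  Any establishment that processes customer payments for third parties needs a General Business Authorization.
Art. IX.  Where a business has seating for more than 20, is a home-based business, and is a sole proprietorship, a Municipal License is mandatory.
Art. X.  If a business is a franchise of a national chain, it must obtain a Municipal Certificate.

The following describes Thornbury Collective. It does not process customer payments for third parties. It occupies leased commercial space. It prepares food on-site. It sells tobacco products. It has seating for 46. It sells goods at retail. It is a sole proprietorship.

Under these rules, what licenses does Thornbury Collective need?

None

Art. I. seating 46 < 154 → Municipal Registration not required.
Art. II. is a sole proprietorship; occupies leased commercial space (not: is a mobile business with no fixed premises) → Operating Registration not required.
Art. III. occupies leased commercial space (not: is a mobile business with no fixed premises); sells tobacco products; sells goods at retail → Regulatory Permit not required.
Art. IV. seating 46 < 148; sells tobacco products → High-Occupancy Registration not required.
Art. V. seating 46 ≥ 22 → Limited Seating License not required.
Art. VI. does not process customer payments for third parties → General Business License not required.
Art. VII. is a sole proprietorship (not: is a registered nonprofit) → Standard Permit not required.
Art. VIII. does not process customer payments for third parties → General Business Authorization not required.
Art. IX. seating 46 > 20; occupies leased commercial space (not: is a home-based business); is a sole proprietorship → Municipal License not required.
Art. X. is a sole proprietorship (not: is a franchise of a national chain) → Municipal Certificate not required.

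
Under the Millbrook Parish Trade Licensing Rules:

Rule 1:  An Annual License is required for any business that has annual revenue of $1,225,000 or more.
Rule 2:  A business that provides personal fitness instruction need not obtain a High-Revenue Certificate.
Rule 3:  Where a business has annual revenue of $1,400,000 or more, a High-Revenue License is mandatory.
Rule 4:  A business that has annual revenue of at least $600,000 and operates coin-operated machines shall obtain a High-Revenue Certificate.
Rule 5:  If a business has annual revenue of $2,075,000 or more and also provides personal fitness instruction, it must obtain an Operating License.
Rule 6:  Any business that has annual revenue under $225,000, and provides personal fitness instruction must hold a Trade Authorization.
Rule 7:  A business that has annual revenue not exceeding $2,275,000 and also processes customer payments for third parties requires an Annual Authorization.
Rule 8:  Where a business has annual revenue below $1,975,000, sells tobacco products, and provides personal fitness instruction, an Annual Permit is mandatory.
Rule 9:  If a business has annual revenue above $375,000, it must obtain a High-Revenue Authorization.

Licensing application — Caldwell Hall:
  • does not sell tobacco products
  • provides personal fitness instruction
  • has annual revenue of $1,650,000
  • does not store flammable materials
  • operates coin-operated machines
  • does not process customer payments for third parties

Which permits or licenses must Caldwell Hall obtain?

Rule 1: revenue $1,650,000 ≥ $1,225,000 → Annual License required.
Rule 2: provides personal fitness instruction → exempt from High-Revenue Certificate.
Rule 3: revenue $1,650,000 ≥ $1,400,000 → High-Revenue License required.
Rule 4: revenue $1,650,000 ≥ $600,000; operates coin-operated machines → High-Revenue Certificate required.
Rule 5: revenue $1,650,000 < $2,075,000; provides personal fitness instruction → Operating License not required.
Rule 6: revenue $1,650,000 ≥ $225,000; provides personal fitness instruction → Trade Authorization not required.
Rule 7: revenue $1,650,000 ≤ $2,275,000; does not process customer payments for third parties → Annual Authorization not required.
Rule 8: revenue $1,650,000 < $1,975,000; does not sell tobacco products; provides personal fitness instruction → Annual Permit not required.
Rule 9: revenue $1,650,000 > $375,000 → High-Revenue Authorization required.

Annual License, High-Revenue Authorization, High-Revenue License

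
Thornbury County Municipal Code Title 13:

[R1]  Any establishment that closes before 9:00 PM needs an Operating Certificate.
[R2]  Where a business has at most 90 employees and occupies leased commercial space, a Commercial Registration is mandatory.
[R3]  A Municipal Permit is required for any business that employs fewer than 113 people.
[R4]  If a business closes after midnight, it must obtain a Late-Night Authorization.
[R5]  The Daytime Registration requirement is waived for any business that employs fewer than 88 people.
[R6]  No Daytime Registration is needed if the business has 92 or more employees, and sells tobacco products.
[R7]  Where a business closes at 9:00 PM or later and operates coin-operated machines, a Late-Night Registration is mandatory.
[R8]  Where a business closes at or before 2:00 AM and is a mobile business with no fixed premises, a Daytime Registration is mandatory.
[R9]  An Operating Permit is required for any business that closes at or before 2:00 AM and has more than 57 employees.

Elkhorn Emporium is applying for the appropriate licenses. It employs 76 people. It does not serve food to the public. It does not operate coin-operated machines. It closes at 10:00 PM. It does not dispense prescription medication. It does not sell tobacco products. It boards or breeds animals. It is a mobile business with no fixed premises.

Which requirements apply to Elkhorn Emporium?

Municipal Permit, Operating Permit

[R1] closes 10:00 PM, after 9:00 PM → Operating Certificate not required.
[R2] employees 76 ≤ 90; is a mobile business with no fixed premises (not: occupies leased commercial space) → Commercial Registration not required.
[R3] employees 76 < 113 → Municipal Permit required.
[R4] closes 10:00 PM, at/before midnight → Late-Night Authorization not required.
[R5] employees 76 < 88 → exempt from Daytime Registration.
[R6] employees 76 < 92; does not sell tobacco products → Daytime Registration exemption does not apply.
[R7] closes 10:00 PM, after 9:00 PM; does not operate coin-operated machines → Late-Night Registration not required.
[R8] closes 10:00 PM, at/before 2:00 AM; is a mobile business with no fixed premises → Daytime Registration required.
[R9] closes 10:00 PM, at/before 2:00 AM; employees 76 > 57 → Operating Permit required.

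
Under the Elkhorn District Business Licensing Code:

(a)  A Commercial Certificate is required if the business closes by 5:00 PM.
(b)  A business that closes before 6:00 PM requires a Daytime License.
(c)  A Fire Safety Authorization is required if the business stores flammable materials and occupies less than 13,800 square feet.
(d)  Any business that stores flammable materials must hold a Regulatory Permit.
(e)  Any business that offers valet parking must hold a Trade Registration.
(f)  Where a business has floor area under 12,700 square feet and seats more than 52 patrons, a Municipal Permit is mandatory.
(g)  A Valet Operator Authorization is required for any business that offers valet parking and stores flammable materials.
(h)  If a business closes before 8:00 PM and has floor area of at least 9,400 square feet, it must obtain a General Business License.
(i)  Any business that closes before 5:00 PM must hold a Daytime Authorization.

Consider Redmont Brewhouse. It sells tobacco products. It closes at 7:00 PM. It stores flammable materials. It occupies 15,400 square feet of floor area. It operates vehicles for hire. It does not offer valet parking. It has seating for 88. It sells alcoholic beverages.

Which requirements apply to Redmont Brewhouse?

(a) closes 7:00 PM, after 5:00 PM → Commercial Certificate not required.
(b) closes 7:00 PM, after 6:00 PM → Daytime License not required.
(c) stores flammable materials; floor area 15,400 square feet ≥ 13,800 square feet → Fire Safety Authorization not required.
(d) stores flammable materials → Regulatory Permit required.
(e) does not offer valet parking → Trade Registration not required.
(f) floor area 15,400 square feet ≥ 12,700 square feet; seating 88 > 52 → Municipal Permit not required.
(g) does not offer valet parking; stores flammable materials → Valet Operator Authorization not required.
(h) closes 7:00 PM, at/before 8:00 PM; floor area 15,400 square feet ≥ 9,400 square feet → General Business License required.
(i) closes 7:00 PM, after 5:00 PM → Daytime Authorization not required.

General Business License, Regulatory Permit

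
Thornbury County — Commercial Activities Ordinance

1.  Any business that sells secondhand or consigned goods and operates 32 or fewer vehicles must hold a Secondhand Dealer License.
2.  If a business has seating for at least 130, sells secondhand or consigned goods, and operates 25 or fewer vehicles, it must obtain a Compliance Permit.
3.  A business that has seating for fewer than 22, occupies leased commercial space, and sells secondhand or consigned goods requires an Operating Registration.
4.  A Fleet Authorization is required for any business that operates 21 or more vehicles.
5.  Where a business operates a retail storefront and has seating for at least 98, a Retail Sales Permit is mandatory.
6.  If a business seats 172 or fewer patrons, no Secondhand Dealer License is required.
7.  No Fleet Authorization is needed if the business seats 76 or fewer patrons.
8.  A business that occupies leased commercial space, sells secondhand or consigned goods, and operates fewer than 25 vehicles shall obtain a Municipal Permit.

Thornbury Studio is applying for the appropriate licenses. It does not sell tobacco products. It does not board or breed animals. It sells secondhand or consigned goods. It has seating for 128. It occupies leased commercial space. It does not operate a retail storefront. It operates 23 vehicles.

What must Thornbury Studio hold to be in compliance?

1. sells secondhand or consigned goods; vehicles 23 ≤ 32 → Secondhand Dealer License required.
2. seating 128 < 130; sells secondhand or consigned goods; vehicles 23 ≤ 25 → Compliance Permit not required.
3. seating 128 ≥ 22; occupies leased commercial space; sells secondhand or consigned goods → Operating Registration not required.
4. vehicles 23 ≥ 21 → Fleet Authorization required.
5. does not operate a retail storefront; seating 128 ≥ 98 → Retail Sales Permit not required.
6. seating 128 ≤ 172 → exempt from Secondhand Dealer License.
7. seating 128 > 76 → Fleet Authorization exemption does not apply.
8. occupies leased commercial space; sells secondhand or consigned goods; vehicles 23 < 25 → Municipal Permit required.

Fleet Authorization, Municipal Permit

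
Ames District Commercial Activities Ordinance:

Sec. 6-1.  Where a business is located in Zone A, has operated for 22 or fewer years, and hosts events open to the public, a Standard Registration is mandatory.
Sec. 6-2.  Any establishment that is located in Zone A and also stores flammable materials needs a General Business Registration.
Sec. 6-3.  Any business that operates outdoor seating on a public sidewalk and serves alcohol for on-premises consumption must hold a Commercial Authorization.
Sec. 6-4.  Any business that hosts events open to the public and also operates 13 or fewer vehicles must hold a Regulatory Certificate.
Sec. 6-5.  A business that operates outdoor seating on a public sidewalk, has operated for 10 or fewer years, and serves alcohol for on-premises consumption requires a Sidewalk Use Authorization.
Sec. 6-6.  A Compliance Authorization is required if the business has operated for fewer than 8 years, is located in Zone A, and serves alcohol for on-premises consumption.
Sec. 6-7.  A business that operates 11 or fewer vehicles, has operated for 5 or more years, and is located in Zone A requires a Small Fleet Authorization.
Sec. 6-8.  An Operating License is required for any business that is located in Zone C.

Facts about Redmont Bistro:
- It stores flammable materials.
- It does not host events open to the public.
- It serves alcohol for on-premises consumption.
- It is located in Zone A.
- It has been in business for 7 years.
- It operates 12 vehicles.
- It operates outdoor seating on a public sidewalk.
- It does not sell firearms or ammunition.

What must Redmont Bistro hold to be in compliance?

Sec. 6-1. is located in Zone A; years in business 7 ≤ 22; does not host events open to the public → Standard Registration not required.
Sec. 6-2. is located in Zone A; stores flammable materials → General Business Registration required.
Sec. 6-3. operates outdoor seating on a public sidewalk; serves alcohol for on-premises consumption → Commercial Authorization required.
Sec. 6-4. does not host events open to the public; vehicles 12 ≤ 13 → Regulatory Certificate not required.
Sec. 6-5. operates outdoor seating on a public sidewalk; years in business 7 ≤ 10; serves alcohol for on-premises consumption → Sidewalk Use Authorization required.
Sec. 6-6. years in business 7 < 8; is located in Zone A; serves alcohol for on-premises consumption → Compliance Authorization required.
Sec. 6-7. vehicles 12 > 11; years in business 7 ≥ 5; is located in Zone A → Small Fleet Authorization not required.
Sec. 6-8. is located in Zone A (not: is located in Zone C) → Operating License not required.

Commercial Authorization, Compliance Authorization, General Business Registration, Sidewalk Use Authorization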